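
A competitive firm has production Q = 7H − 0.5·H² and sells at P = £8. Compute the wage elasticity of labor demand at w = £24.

From P·MP_H = w with MP_H = 7 − H, labor demand is H(w) = 7 − w/8.
dH/dw = −1/(8) = -0.125.
At w = 24, H = 4, so ε = (dH/dw)·(w/H) = (-0.125)·(24/4) = -0.75.

ε = -0.75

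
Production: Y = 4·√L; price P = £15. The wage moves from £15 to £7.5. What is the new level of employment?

From P·MP_L = w with MP_L = 2·L^(-1/2), the labor demand is L(w) = (30/w)^(2).
At w = 15: L = 4. At w = 7.5: L = 16.

L* = 16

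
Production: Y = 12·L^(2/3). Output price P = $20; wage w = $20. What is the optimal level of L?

L* = 512

MP_L = (2/3)·12·L^(-1/3) = 8·L^(-1/3).
Profit maximization for a price taker requires P·MP_L = w: 20·8·L^(-1/3) = 20.
So L^(-1/3) = 0.125, which gives L = 512.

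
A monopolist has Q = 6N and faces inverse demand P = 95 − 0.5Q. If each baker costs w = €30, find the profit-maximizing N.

Marginal revenue from the inverse demand is MR = 95 − Q.
The marginal product is MP_N = 6.
A monopolist hires until marginal revenue product equals the wage: MR·MP_N = w.
(95 − 6N)·6 = 30, so N = 15.

N* = 15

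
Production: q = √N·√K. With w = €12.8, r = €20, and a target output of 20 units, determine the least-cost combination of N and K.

N* = 25, K* = 16

Cost minimization requires the marginal rate of technical substitution to equal the input-price ratio: MP_N/MP_K = w/r.
Here MP_N/MP_K = (1/2)·(K/N)/(1/2) = (K/N). Setting this equal to 12.8/20 = 0.64 gives K = 0.64N.
Substituting into q = 20: N^(1/2)·(0.64N)^(1/2) = 20.
Solving, N = 25 and K = 16.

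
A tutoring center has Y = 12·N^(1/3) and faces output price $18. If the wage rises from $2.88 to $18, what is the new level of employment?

N* = 8

From P·MP_N = w with MP_N = 4·N^(-2/3), the labor demand is N(w) = (72/w)^(3/2).
At w = 2.88: N = 125. At w = 18: N = 8.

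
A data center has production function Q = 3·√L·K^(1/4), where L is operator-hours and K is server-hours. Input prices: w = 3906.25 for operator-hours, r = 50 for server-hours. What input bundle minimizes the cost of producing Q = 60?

Cost minimization requires the marginal rate of technical substitution to equal the input-price ratio: MP_L/MP_K = w/r.
Here MP_L/MP_K = (1/2)·(K/L)/(1/4) = 2·(K/L). Setting this equal to 3906.25/50 = 78.125 gives K = 39.0625L.
Substituting into Q = 60: 3·L^(1/2)·(39.0625L)^(1/4) = 60.
Solving, L = 16 and K = 625.

L* = 16, K* = 625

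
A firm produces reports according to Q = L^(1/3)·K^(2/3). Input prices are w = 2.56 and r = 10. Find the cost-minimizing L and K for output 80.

L* = 125, K* = 64

Cost minimization requires the marginal rate of technical substitution to equal the input-price ratio: MP_L/MP_K = w/r.
Here MP_L/MP_K = (1/3)·(K/L)/(2/3) = 0.5·(K/L). Setting this equal to 2.56/10 = 0.256 gives K = 0.512L.
Substituting into Q = 80: L^(1/3)·(0.512L)^(2/3) = 80.
Solving, L = 125 and K = 64.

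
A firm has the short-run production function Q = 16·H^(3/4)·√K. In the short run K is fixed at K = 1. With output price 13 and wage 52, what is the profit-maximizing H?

With K = 1, MP_H = (3/4)·16·H^(-1/4)·1^(1/2) = 12·H^(-1/4).
Profit maximization for a price taker requires P·MP_H = w: 13·12·H^(-1/4) = 52.
So H^(-1/4) = 1/3, which gives H = 81.

H* = 81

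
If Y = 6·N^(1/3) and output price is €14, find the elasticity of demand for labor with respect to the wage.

ε = -1.5

MP_N = (1/3)·6·N^(-2/3), so P·MP_N = w gives 28·N^(-2/3) = w.
Solving, N(w) = (28/w)^(3/2). This is a constant-elasticity form: N ∝ w^(−3/2), so ε = −3/2.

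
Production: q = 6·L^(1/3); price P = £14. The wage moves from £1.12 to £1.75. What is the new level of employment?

From P·MP_L = w with MP_L = 2·L^(-2/3), the labor demand is L(w) = (28/w)^(3/2).
At w = 1.12: L = 125. At w = 1.75: L = 64.

L* = 64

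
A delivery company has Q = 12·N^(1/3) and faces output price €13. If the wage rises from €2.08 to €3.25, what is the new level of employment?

N* = 64

From P·MP_N = w with MP_N = 4·N^(-2/3), the labor demand is N(w) = (52/w)^(3/2).
At w = 2.08: N = 125. At w = 3.25: N = 64.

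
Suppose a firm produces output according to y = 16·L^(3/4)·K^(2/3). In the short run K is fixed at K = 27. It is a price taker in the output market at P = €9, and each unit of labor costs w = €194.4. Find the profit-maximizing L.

L* = 625

With K = 27, MP_L = (3/4)·16·L^(-1/4)·27^(2/3) = 108·L^(-1/4).
Profit maximization for a price taker requires P·MP_L = w: 9·108·L^(-1/4) = 194.4.
So L^(-1/4) = 0.2, which gives L = 625.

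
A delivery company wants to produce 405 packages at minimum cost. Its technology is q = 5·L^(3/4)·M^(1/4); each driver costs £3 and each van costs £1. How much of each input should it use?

L* = 81, M* = 81

Cost minimization requires the marginal rate of technical substitution to equal the input-price ratio: MP_L/MP_M = w/r.
Here MP_L/MP_M = (3/4)·(M/L)/(1/4) = 3·(M/L). Setting this equal to 3/1 = 3 gives M = L.
Substituting into q = 405: 5·L^(3/4)·(L)^(1/4) = 405.
Solving, L = 81 and M = 81.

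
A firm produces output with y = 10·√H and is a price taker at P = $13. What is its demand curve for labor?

H(w) = 4225/w²

MP_H = (1/2)·10·H^(-1/2) = 5·H^(-1/2).
Setting P·MP_H = w: 65·H^(-1/2) = w.
Solving for H: H^(-1/2) = w/65, so H = (65/w)^(2).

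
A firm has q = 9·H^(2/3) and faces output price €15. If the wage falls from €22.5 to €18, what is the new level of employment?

H* = 125

From P·MP_H = w with MP_H = 6·H^(-1/3), the labor demand is H(w) = (90/w)^(3).
At w = 22.5: H = 64. At w = 18: H = 125.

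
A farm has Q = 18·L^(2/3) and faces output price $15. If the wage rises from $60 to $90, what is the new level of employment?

L* = 8

From P·MP_L = w with MP_L = 12·L^(-1/3), the labor demand is L(w) = (180/w)^(3).
At w = 60: L = 27. At w = 90: L = 8.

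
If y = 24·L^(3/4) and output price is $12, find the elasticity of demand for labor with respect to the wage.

ε = -4

MP_L = (3/4)·24·L^(-1/4), so P·MP_L = w gives 216·L^(-1/4) = w.
Solving, L(w) = (216/w)^(4). This is a constant-elasticity form: L ∝ w^(−4), so ε = −4.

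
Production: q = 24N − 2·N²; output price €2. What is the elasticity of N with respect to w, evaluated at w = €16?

ε = -0.5

From P·MP_N = w with MP_N = 24 − 4N, labor demand is N(w) = (24 − w/2)/4.
dN/dw = −1/(8) = -0.125.
At w = 16, N = 4, so ε = (dN/dw)·(w/N) = (-0.125)·(16/4) = -0.5.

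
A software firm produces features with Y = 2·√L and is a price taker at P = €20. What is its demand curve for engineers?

MP_L = (1/2)·2·L^(-1/2) = L^(-1/2).
Setting P·MP_L = w: 20·L^(-1/2) = w.
Solving for L: L^(-1/2) = w/20, so L = (20/w)^(2).

L(w) = 400/w²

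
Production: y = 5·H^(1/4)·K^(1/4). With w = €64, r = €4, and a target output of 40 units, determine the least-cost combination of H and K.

Cost minimization requires the marginal rate of technical substitution to equal the input-price ratio: MP_H/MP_K = w/r.
Here MP_H/MP_K = (1/4)·(K/H)/(1/4) = (K/H). Setting this equal to 64/4 = 16 gives K = 16H.
Substituting into y = 40: 5·H^(1/4)·(16H)^(1/4) = 40.
Solving, H = 16 and K = 256.

H* = 16, K* = 256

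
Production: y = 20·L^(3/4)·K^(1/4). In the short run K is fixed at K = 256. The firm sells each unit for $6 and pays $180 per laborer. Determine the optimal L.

L* = 16

With K = 256, MP_L = (3/4)·20·L^(-1/4)·256^(1/4) = 60·L^(-1/4).
Profit maximization for a price taker requires P·MP_L = w: 6·60·L^(-1/4) = 180.
So L^(-1/4) = 0.5, which gives L = 16.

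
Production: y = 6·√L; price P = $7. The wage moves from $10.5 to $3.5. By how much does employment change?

ΔL = 32

From P·MP_L = w with MP_L = 3·L^(-1/2), the labor demand is L(w) = (21/w)^(2).
At w = 10.5: L = 4. At w = 3.5: L = 36.
ΔL = 36 − 4 = 32.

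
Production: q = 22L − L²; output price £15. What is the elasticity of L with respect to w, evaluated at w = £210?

From P·MP_L = w with MP_L = 22 − 2L, labor demand is L(w) = (22 − w/15)/2.
dL/dw = −1/(30) = -1/30.
At w = 210, L = 4, so ε = (dL/dw)·(w/L) = (-1/30)·(210/4) = -1.75.

ε = -1.75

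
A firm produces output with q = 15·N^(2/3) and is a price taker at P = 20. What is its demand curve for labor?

N(w) = 8000000/w³

MP_N = (2/3)·15·N^(-1/3) = 10·N^(-1/3).
Setting P·MP_N = w: 200·N^(-1/3) = w.
Solving for N: N^(-1/3) = w/200, so N = (200/w)^(3).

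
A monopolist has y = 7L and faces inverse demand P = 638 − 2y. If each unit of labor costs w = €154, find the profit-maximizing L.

Marginal revenue from the inverse demand is MR = 638 − 4y.
The marginal product is MP_L = 7.
A monopolist hires until marginal revenue product equals the wage: MR·MP_L = w.
(638 − 28L)·7 = 154, so L = 22.

L* = 22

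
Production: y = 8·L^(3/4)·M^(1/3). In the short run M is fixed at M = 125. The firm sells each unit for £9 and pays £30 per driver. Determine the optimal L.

With M = 125, MP_L = (3/4)·8·L^(-1/4)·125^(1/3) = 30·L^(-1/4).
Profit maximization for a price taker requires P·MP_L = w: 9·30·L^(-1/4) = 30.
So L^(-1/4) = 1/9, which gives L = 6561.

L* = 6561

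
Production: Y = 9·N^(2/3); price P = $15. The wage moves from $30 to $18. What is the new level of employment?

From P·MP_N = w with MP_N = 6·N^(-1/3), the labor demand is N(w) = (90/w)^(3).
At w = 30: N = 27. At w = 18: N = 125.

N* = 125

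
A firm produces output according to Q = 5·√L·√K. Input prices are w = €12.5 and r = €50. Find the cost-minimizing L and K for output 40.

L* = 16, K* = 4

Cost minimization requires the marginal rate of technical substitution to equal the input-price ratio: MP_L/MP_K = w/r.
Here MP_L/MP_K = (1/2)·(K/L)/(1/2) = (K/L). Setting this equal to 12.5/50 = 0.25 gives K = 0.25L.
Substituting into Q = 40: 5·L^(1/2)·(0.25L)^(1/2) = 40.
Solving, L = 16 and K = 4.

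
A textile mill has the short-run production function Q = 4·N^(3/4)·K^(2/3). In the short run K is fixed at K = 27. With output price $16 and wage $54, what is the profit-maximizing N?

N* = 4096

With K = 27, MP_N = (3/4)·4·N^(-1/4)·27^(2/3) = 27·N^(-1/4).
Profit maximization for a price taker requires P·MP_N = w: 16·27·N^(-1/4) = 54.
So N^(-1/4) = 0.125, which gives N = 4096.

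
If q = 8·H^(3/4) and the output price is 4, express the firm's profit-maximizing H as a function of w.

H(w) = 331776/w^(4)

MP_H = (3/4)·8·H^(-1/4) = 6·H^(-1/4).
Setting P·MP_H = w: 24·H^(-1/4) = w.
Solving for H: H^(-1/4) = w/24, so H = (24/w)^(4).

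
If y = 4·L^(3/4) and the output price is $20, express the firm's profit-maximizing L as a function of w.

L(w) = (60/w)^(4)

MP_L = (3/4)·4·L^(-1/4) = 3·L^(-1/4).
Setting P·MP_L = w: 60·L^(-1/4) = w.
Solving for L: L^(-1/4) = w/60, so L = (60/w)^(4).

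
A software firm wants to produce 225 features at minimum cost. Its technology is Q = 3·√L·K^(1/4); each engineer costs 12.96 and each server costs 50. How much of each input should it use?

L* = 625, K* = 81

Cost minimization requires the marginal rate of technical substitution to equal the input-price ratio: MP_L/MP_K = w/r.
Here MP_L/MP_K = (1/2)·(K/L)/(1/4) = 2·(K/L). Setting this equal to 12.96/50 = 0.2592 gives K = 0.1296L.
Substituting into Q = 225: 3·L^(1/2)·(0.1296L)^(1/4) = 225.
Solving, L = 625 and K = 81.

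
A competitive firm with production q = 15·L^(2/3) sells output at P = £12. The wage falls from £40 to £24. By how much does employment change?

From P·MP_L = w with MP_L = 10·L^(-1/3), the labor demand is L(w) = (120/w)^(3).
At w = 40: L = 27. At w = 24: L = 125.
ΔL = 125 − 27 = 98.

ΔL = 98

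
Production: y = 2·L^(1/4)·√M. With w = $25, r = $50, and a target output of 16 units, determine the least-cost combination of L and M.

L* = 16, M* = 16

Cost minimization requires the marginal rate of technical substitution to equal the input-price ratio: MP_L/MP_M = w/r.
Here MP_L/MP_M = (1/4)·(M/L)/(1/2) = 0.5·(M/L). Setting this equal to 25/50 = 0.5 gives M = L.
Substituting into y = 16: 2·L^(1/4)·(L)^(1/2) = 16.
Solving, L = 16 and M = 16.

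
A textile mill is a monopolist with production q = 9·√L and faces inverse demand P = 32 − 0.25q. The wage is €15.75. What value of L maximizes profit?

Marginal revenue from the inverse demand is MR = 32 − 0.5q.
The marginal product is MP_L = 4.5·L^(-1/2).
A monopolist hires until marginal revenue product equals the wage: MR·MP_L = w.
At L, q = 9·√L. Substituting and solving: (32 − 4.5·√L)·4.5·L^(-1/2) = 15.75 gives L = 16.

L* = 16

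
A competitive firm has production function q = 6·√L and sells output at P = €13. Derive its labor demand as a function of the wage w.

MP_L = (1/2)·6·L^(-1/2) = 3·L^(-1/2).
Setting P·MP_L = w: 39·L^(-1/2) = w.
Solving for L: L^(-1/2) = w/39, so L = (39/w)^(2).

L(w) = 1521/w²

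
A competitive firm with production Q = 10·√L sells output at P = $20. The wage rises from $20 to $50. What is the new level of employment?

From P·MP_L = w with MP_L = 5·L^(-1/2), the labor demand is L(w) = (100/w)^(2).
At w = 20: L = 25. At w = 50: L = 4.

L* = 4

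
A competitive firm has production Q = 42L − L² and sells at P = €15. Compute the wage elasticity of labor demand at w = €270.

ε = -0.75

From P·MP_L = w with MP_L = 42 − 2L, labor demand is L(w) = (42 − w/15)/2.
dL/dw = −1/(30) = -1/30.
At w = 270, L = 12, so ε = (dL/dw)·(w/L) = (-1/30)·(270/12) = -0.75.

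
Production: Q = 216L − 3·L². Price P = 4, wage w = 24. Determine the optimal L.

The marginal product of L is MP_L = 216 − 6L.
A price-taking firm hires until the value of the marginal product equals the wage: P·MP_L = w, so 4·(216 − 6L) = 24.
Then 216 − 6L = 6, giving L = 35.

L* = 35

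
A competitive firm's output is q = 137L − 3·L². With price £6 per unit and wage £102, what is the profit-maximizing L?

L* = 20

The marginal product of L is MP_L = 137 − 6L.
A price-taking firm hires until the value of the marginal product equals the wage: P·MP_L = w, so 6·(137 − 6L) = 102.
Then 137 − 6L = 17, giving L = 20.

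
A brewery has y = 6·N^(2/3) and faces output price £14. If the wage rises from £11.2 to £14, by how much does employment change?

ΔN = -61

From P·MP_N = w with MP_N = 4·N^(-1/3), the labor demand is N(w) = (56/w)^(3).
At w = 11.2: N = 125. At w = 14: N = 64.
ΔN = 64 − 125 = -61.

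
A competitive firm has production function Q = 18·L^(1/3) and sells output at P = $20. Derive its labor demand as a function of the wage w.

L(w) = (120/w)^(3/2)

MP_L = (1/3)·18·L^(-2/3) = 6·L^(-2/3).
Setting P·MP_L = w: 120·L^(-2/3) = w.
Solving for L: L^(-2/3) = w/120, so L = (120/w)^(3/2).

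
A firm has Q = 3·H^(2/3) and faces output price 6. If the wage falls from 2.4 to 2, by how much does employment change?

From P·MP_H = w with MP_H = 2·H^(-1/3), the labor demand is H(w) = (12/w)^(3).
At w = 2.4: H = 125. At w = 2: H = 216.
ΔH = 216 − 125 = 91.

ΔH = 91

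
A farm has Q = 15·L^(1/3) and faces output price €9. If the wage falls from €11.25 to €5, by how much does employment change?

From P·MP_L = w with MP_L = 5·L^(-2/3), the labor demand is L(w) = (45/w)^(3/2).
At w = 11.25: L = 8. At w = 5: L = 27.
ΔL = 27 − 8 = 19.

ΔL = 19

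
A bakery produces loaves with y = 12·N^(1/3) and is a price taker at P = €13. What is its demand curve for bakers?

MP_N = (1/3)·12·N^(-2/3) = 4·N^(-2/3).
Setting P·MP_N = w: 52·N^(-2/3) = w.
Solving for N: N^(-2/3) = w/52, so N = (52/w)^(3/2).

N(w) = (52/w)^(3/2)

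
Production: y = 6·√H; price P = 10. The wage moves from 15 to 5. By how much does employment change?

From P·MP_H = w with MP_H = 3·H^(-1/2), the labor demand is H(w) = (30/w)^(2).
At w = 15: H = 4. At w = 5: H = 36.
ΔH = 36 − 4 = 32.

ΔH = 32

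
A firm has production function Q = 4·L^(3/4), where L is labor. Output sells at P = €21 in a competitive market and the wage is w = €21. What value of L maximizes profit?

L* = 81

MP_L = (3/4)·4·L^(-1/4) = 3·L^(-1/4).
Profit maximization for a price taker requires P·MP_L = w: 21·3·L^(-1/4) = 21.
So L^(-1/4) = 1/3, which gives L = 81.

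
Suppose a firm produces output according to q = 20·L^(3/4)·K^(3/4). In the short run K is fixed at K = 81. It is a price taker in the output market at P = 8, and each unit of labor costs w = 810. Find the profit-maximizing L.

L* = 256

With K = 81, MP_L = (3/4)·20·L^(-1/4)·81^(3/4) = 405·L^(-1/4).
Profit maximization for a price taker requires P·MP_L = w: 8·405·L^(-1/4) = 810.
So L^(-1/4) = 0.25, which gives L = 256.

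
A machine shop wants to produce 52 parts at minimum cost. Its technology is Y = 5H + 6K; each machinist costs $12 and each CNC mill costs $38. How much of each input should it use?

The inputs are perfect substitutes, so the firm uses whichever has the lower cost per unit of output.
Cost per unit of output via H is w/5 = 2.4; via K it is r/6 = 19/3. H is cheaper.
Producing Y = 52 with H alone: H = 10.4, K = 0.

H* = 10.4, K* = 0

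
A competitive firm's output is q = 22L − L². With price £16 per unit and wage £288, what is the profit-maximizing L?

L* = 2

The marginal product of L is MP_L = 22 − 2L.
A price-taking firm hires until the value of the marginal product equals the wage: P·MP_L = w, so 16·(22 − 2L) = 288.
Then 22 − 2L = 18, giving L = 2.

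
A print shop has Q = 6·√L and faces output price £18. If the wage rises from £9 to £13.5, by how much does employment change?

From P·MP_L = w with MP_L = 3·L^(-1/2), the labor demand is L(w) = (54/w)^(2).
At w = 9: L = 36. At w = 13.5: L = 16.
ΔL = 16 − 36 = -20.

ΔL = -20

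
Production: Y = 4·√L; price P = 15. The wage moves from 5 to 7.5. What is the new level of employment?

L* = 16

From P·MP_L = w with MP_L = 2·L^(-1/2), the labor demand is L(w) = (30/w)^(2).
At w = 5: L = 36. At w = 7.5: L = 16.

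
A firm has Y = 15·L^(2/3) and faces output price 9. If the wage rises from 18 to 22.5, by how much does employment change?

ΔL = -61

From P·MP_L = w with MP_L = 10·L^(-1/3), the labor demand is L(w) = (90/w)^(3).
At w = 18: L = 125. At w = 22.5: L = 64.
ΔL = 64 − 125 = -61.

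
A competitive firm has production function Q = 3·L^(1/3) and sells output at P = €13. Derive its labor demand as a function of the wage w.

L(w) = (13/w)^(3/2)

MP_L = (1/3)·3·L^(-2/3) = L^(-2/3).
Setting P·MP_L = w: 13·L^(-2/3) = w.
Solving for L: L^(-2/3) = w/13, so L = (13/w)^(3/2).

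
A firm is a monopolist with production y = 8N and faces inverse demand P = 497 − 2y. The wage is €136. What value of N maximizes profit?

N* = 15

Marginal revenue from the inverse demand is MR = 497 − 4y.
The marginal product is MP_N = 8.
A monopolist hires until marginal revenue product equals the wage: MR·MP_N = w.
(497 − 32N)·8 = 136, so N = 15.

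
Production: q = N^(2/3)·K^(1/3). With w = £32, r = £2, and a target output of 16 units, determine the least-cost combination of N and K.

N* = 8, K* = 64

Cost minimization requires the marginal rate of technical substitution to equal the input-price ratio: MP_N/MP_K = w/r.
Here MP_N/MP_K = (2/3)·(K/N)/(1/3) = 2·(K/N). Setting this equal to 32/2 = 16 gives K = 8N.
Substituting into q = 16: N^(2/3)·(8N)^(1/3) = 16.
Solving, N = 8 and K = 64.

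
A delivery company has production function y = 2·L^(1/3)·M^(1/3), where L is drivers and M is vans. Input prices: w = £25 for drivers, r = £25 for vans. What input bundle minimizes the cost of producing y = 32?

Cost minimization requires the marginal rate of technical substitution to equal the input-price ratio: MP_L/MP_M = w/r.
Here MP_L/MP_M = (1/3)·(M/L)/(1/3) = (M/L). Setting this equal to 25/25 = 1 gives M = L.
Substituting into y = 32: 2·L^(1/3)·(L)^(1/3) = 32.
Solving, L = 64 and M = 64.

L* = 64, M* = 64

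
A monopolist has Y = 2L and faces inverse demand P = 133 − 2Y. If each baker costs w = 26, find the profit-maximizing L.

Marginal revenue from the inverse demand is MR = 133 − 4Y.
The marginal product is MP_L = 2.
A monopolist hires until marginal revenue product equals the wage: MR·MP_L = w.
(133 − 8L)·2 = 26, so L = 15.

L* = 15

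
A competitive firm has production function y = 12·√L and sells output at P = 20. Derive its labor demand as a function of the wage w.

MP_L = (1/2)·12·L^(-1/2) = 6·L^(-1/2).
Setting P·MP_L = w: 120·L^(-1/2) = w.
Solving for L: L^(-1/2) = w/120, so L = (120/w)^(2).

L(w) = 14400/w²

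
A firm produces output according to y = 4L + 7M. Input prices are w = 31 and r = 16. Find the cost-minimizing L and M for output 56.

The inputs are perfect substitutes, so the firm uses whichever has the lower cost per unit of output.
Cost per unit of output via L is w/4 = 7.75; via M it is r/7 = 16/7. M is cheaper.
Producing y = 56 with M alone: L = 0, M = 8.

L* = 0, M* = 8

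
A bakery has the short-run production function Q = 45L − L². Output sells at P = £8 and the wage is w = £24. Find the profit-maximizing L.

The marginal product of L is MP_L = 45 − 2L.
A price-taking firm hires until the value of the marginal product equals the wage: P·MP_L = w, so 8·(45 − 2L) = 24.
Then 45 − 2L = 3, giving L = 21.

L* = 21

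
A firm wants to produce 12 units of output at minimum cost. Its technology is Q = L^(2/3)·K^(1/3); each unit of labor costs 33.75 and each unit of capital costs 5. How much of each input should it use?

Cost minimization requires the marginal rate of technical substitution to equal the input-price ratio: MP_L/MP_K = w/r.
Here MP_L/MP_K = (2/3)·(K/L)/(1/3) = 2·(K/L). Setting this equal to 33.75/5 = 6.75 gives K = 3.375L.
Substituting into Q = 12: L^(2/3)·(3.375L)^(1/3) = 12.
Solving, L = 8 and K = 27.

L* = 8, K* = 27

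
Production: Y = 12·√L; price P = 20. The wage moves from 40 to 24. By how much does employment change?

From P·MP_L = w with MP_L = 6·L^(-1/2), the labor demand is L(w) = (120/w)^(2).
At w = 40: L = 9. At w = 24: L = 25.
ΔL = 25 − 9 = 16.

ΔL = 16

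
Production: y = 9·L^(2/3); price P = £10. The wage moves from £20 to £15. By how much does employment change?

From P·MP_L = w with MP_L = 6·L^(-1/3), the labor demand is L(w) = (60/w)^(3).
At w = 20: L = 27. At w = 15: L = 64.
ΔL = 64 − 27 = 37.

ΔL = 37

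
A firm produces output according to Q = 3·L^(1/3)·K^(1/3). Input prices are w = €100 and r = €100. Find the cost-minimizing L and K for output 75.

Cost minimization requires the marginal rate of technical substitution to equal the input-price ratio: MP_L/MP_K = w/r.
Here MP_L/MP_K = (1/3)·(K/L)/(1/3) = (K/L). Setting this equal to 100/100 = 1 gives K = L.
Substituting into Q = 75: 3·L^(1/3)·(L)^(1/3) = 75.
Solving, L = 125 and K = 125.

L* = 125, K* = 125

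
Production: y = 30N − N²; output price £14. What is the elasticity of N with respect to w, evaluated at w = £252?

From P·MP_N = w with MP_N = 30 − 2N, labor demand is N(w) = (30 − w/14)/2.
dN/dw = −1/(28) = -1/28.
At w = 252, N = 6, so ε = (dN/dw)·(w/N) = (-1/28)·(252/6) = -1.5.

ε = -1.5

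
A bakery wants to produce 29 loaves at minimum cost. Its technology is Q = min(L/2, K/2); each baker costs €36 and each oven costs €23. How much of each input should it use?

L* = 58, K* = 58

With a fixed-proportions technology, the cost-minimizing bundle uses no slack in either input: L/2 = K/2 = Q.
So L = 2·29 = 58 and K = 2·29 = 58.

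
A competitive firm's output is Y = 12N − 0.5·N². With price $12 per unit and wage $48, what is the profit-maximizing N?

N* = 8

The marginal product of N is MP_N = 12 − N.
A price-taking firm hires until the value of the marginal product equals the wage: P·MP_N = w, so 12·(12 − N) = 48.
Then 12 − N = 4, giving N = 8.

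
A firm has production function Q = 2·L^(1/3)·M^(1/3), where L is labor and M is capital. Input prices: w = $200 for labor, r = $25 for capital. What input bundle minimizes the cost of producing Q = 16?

L* = 8, M* = 64

Cost minimization requires the marginal rate of technical substitution to equal the input-price ratio: MP_L/MP_M = w/r.
Here MP_L/MP_M = (1/3)·(M/L)/(1/3) = (M/L). Setting this equal to 200/25 = 8 gives M = 8L.
Substituting into Q = 16: 2·L^(1/3)·(8L)^(1/3) = 16.
Solving, L = 8 and M = 64.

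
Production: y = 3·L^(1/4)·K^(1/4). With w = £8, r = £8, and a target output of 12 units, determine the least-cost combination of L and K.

L* = 16, K* = 16

Cost minimization requires the marginal rate of technical substitution to equal the input-price ratio: MP_L/MP_K = w/r.
Here MP_L/MP_K = (1/4)·(K/L)/(1/4) = (K/L). Setting this equal to 8/8 = 1 gives K = L.
Substituting into y = 12: 3·L^(1/4)·(L)^(1/4) = 12.
Solving, L = 16 and K = 16.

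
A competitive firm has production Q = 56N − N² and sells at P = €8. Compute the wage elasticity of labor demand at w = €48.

ε = -0.12

From P·MP_N = w with MP_N = 56 − 2N, labor demand is N(w) = (56 − w/8)/2.
dN/dw = −1/(16) = -0.0625.
At w = 48, N = 25, so ε = (dN/dw)·(w/N) = (-0.0625)·(48/25) = -0.12.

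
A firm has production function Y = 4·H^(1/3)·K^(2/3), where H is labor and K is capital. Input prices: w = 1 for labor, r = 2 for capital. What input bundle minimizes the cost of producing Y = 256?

Cost minimization requires the marginal rate of technical substitution to equal the input-price ratio: MP_H/MP_K = w/r.
Here MP_H/MP_K = (1/3)·(K/H)/(2/3) = 0.5·(K/H). Setting this equal to 1/2 = 0.5 gives K = H.
Substituting into Y = 256: 4·H^(1/3)·(H)^(2/3) = 256.
Solving, H = 64 and K = 64.

H* = 64, K* = 64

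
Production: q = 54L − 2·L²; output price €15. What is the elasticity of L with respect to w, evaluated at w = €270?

From P·MP_L = w with MP_L = 54 − 4L, labor demand is L(w) = (54 − w/15)/4.
dL/dw = −1/(60) = -1/60.
At w = 270, L = 9, so ε = (dL/dw)·(w/L) = (-1/60)·(270/9) = -0.5.

ε = -0.5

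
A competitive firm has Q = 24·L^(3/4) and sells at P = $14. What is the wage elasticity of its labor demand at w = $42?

MP_L = (3/4)·24·L^(-1/4), so P·MP_L = w gives 252·L^(-1/4) = w.
Solving, L(w) = (252/w)^(4). This is a constant-elasticity form: L ∝ w^(−4), so ε = −4.

ε = -4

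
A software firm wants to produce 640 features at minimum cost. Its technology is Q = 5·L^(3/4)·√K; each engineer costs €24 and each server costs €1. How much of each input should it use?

L* = 16, K* = 256

Cost minimization requires the marginal rate of technical substitution to equal the input-price ratio: MP_L/MP_K = w/r.
Here MP_L/MP_K = (3/4)·(K/L)/(1/2) = 1.5·(K/L). Setting this equal to 24/1 = 24 gives K = 16L.
Substituting into Q = 640: 5·L^(3/4)·(16L)^(1/2) = 640.
Solving, L = 16 and K = 256.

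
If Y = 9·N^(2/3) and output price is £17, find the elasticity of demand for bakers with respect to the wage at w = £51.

ε = -3

MP_N = (2/3)·9·N^(-1/3), so P·MP_N = w gives 102·N^(-1/3) = w.
Solving, N(w) = (102/w)^(3). This is a constant-elasticity form: N ∝ w^(−3), so ε = −3.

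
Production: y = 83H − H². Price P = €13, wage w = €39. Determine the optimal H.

H* = 40

The marginal product of H is MP_H = 83 − 2H.
A price-taking firm hires until the value of the marginal product equals the wage: P·MP_H = w, so 13·(83 − 2H) = 39.
Then 83 − 2H = 3, giving H = 40.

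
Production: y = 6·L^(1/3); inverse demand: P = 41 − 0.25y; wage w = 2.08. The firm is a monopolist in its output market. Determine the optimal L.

Marginal revenue from the inverse demand is MR = 41 − 0.5y.
The marginal product is MP_L = 2·L^(-2/3).
A monopolist hires until marginal revenue product equals the wage: MR·MP_L = w.
At L, y = 6·L^(1/3). Substituting and solving: (41 − 3·L^(1/3))·2·L^(-2/3) = 2.08 gives L = 125.

L* = 125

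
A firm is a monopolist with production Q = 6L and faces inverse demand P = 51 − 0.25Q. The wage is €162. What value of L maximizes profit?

L* = 8

Marginal revenue from the inverse demand is MR = 51 − 0.5Q.
The marginal product is MP_L = 6.
A monopolist hires until marginal revenue product equals the wage: MR·MP_L = w.
(51 − 3L)·6 = 162, so L = 8.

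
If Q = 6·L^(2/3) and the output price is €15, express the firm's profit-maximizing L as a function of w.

MP_L = (2/3)·6·L^(-1/3) = 4·L^(-1/3).
Setting P·MP_L = w: 60·L^(-1/3) = w.
Solving for L: L^(-1/3) = w/60, so L = (60/w)^(3).

L(w) = 216000/w³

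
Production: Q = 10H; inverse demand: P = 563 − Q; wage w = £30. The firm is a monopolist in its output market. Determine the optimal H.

H* = 28

Marginal revenue from the inverse demand is MR = 563 − 2Q.
The marginal product is MP_H = 10.
A monopolist hires until marginal revenue product equals the wage: MR·MP_H = w.
(563 − 20H)·10 = 30, so H = 28.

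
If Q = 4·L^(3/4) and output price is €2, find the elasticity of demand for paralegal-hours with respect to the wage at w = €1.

MP_L = (3/4)·4·L^(-1/4), so P·MP_L = w gives 6·L^(-1/4) = w.
Solving, L(w) = (6/w)^(4). This is a constant-elasticity form: L ∝ w^(−4), so ε = −4.

ε = -4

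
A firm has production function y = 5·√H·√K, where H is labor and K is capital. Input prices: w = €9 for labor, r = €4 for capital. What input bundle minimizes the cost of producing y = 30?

H* = 4, K* = 9

Cost minimization requires the marginal rate of technical substitution to equal the input-price ratio: MP_H/MP_K = w/r.
Here MP_H/MP_K = (1/2)·(K/H)/(1/2) = (K/H). Setting this equal to 9/4 = 2.25 gives K = 2.25H.
Substituting into y = 30: 5·H^(1/2)·(2.25H)^(1/2) = 30.
Solving, H = 4 and K = 9.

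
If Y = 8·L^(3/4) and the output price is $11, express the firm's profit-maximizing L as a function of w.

MP_L = (3/4)·8·L^(-1/4) = 6·L^(-1/4).
Setting P·MP_L = w: 66·L^(-1/4) = w.
Solving for L: L^(-1/4) = w/66, so L = (66/w)^(4).

L(w) = (66/w)^(4)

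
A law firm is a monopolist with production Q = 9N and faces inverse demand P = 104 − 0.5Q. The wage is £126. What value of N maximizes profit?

N* = 10

Marginal revenue from the inverse demand is MR = 104 − Q.
The marginal product is MP_N = 9.
A monopolist hires until marginal revenue product equals the wage: MR·MP_N = w.
(104 − 9N)·9 = 126, so N = 10.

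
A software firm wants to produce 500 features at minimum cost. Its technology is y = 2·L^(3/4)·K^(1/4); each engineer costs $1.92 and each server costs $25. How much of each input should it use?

L* = 625, K* = 16

Cost minimization requires the marginal rate of technical substitution to equal the input-price ratio: MP_L/MP_K = w/r.
Here MP_L/MP_K = (3/4)·(K/L)/(1/4) = 3·(K/L). Setting this equal to 1.92/25 = 0.0768 gives K = 0.0256L.
Substituting into y = 500: 2·L^(3/4)·(0.0256L)^(1/4) = 500.
Solving, L = 625 and K = 16.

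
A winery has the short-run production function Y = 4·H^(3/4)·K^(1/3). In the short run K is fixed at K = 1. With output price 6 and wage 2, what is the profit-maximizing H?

With K = 1, MP_H = (3/4)·4·H^(-1/4)·1^(1/3) = 3·H^(-1/4).
Profit maximization for a price taker requires P·MP_H = w: 6·3·H^(-1/4) = 2.
So H^(-1/4) = 1/9, which gives H = 6561.

H* = 6561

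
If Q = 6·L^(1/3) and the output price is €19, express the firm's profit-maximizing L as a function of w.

MP_L = (1/3)·6·L^(-2/3) = 2·L^(-2/3).
Setting P·MP_L = w: 38·L^(-2/3) = w.
Solving for L: L^(-2/3) = w/38, so L = (38/w)^(3/2).

L(w) = (38/w)^(3/2)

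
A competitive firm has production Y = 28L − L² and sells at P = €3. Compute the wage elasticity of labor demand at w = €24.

From P·MP_L = w with MP_L = 28 − 2L, labor demand is L(w) = (28 − w/3)/2.
dL/dw = −1/(6) = -1/6.
At w = 24, L = 10, so ε = (dL/dw)·(w/L) = (-1/6)·(24/10) = -0.4.

ε = -0.4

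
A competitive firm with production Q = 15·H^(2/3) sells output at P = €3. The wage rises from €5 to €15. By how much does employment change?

ΔH = -208

From P·MP_H = w with MP_H = 10·H^(-1/3), the labor demand is H(w) = (30/w)^(3).
At w = 5: H = 216. At w = 15: H = 8.
ΔH = 8 − 216 = -208.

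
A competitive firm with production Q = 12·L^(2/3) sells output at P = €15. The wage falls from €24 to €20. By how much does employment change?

ΔL = 91

From P·MP_L = w with MP_L = 8·L^(-1/3), the labor demand is L(w) = (120/w)^(3).
At w = 24: L = 125. At w = 20: L = 216.
ΔL = 216 − 125 = 91.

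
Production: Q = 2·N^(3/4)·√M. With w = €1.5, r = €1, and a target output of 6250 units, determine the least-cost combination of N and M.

Cost minimization requires the marginal rate of technical substitution to equal the input-price ratio: MP_N/MP_M = w/r.
Here MP_N/MP_M = (3/4)·(M/N)/(1/2) = 1.5·(M/N). Setting this equal to 1.5/1 = 1.5 gives M = N.
Substituting into Q = 6250: 2·N^(3/4)·(N)^(1/2) = 6250.
Solving, N = 625 and M = 625.

N* = 625, M* = 625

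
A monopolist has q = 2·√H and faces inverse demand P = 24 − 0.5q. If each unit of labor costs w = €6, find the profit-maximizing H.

Marginal revenue from the inverse demand is MR = 24 − q.
The marginal product is MP_H = H^(-1/2).
A monopolist hires until marginal revenue product equals the wage: MR·MP_H = w.
At H, q = 2·√H. Substituting and solving: (24 − 2·√H)·H^(-1/2) = 6 gives H = 9.

H* = 9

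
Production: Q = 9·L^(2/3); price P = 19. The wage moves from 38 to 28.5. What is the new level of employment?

L* = 64

From P·MP_L = w with MP_L = 6·L^(-1/3), the labor demand is L(w) = (114/w)^(3).
At w = 38: L = 27. At w = 28.5: L = 64.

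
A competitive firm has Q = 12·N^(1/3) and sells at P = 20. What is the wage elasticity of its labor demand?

ε = -1.5

MP_N = (1/3)·12·N^(-2/3), so P·MP_N = w gives 80·N^(-2/3) = w.
Solving, N(w) = (80/w)^(3/2). This is a constant-elasticity form: N ∝ w^(−3/2), so ε = −3/2.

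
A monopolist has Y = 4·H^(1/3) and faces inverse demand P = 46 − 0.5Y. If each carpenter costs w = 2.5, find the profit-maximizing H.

H* = 64

Marginal revenue from the inverse demand is MR = 46 − Y.
The marginal product is MP_H = (4/3)·H^(-2/3).
A monopolist hires until marginal revenue product equals the wage: MR·MP_H = w.
At H, Y = 4·H^(1/3). Substituting and solving: (46 − 4·H^(1/3))·(4/3)·H^(-2/3) = 2.5 gives H = 64.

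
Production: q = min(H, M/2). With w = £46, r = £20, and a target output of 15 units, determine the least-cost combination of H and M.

H* = 15, M* = 30

With a fixed-proportions technology, the cost-minimizing bundle uses no slack in either input: H = M/2 = q.
So H = 15 and M = 2·15 = 30.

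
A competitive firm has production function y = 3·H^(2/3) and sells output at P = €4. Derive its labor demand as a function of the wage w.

MP_H = (2/3)·3·H^(-1/3) = 2·H^(-1/3).
Setting P·MP_H = w: 8·H^(-1/3) = w.
Solving for H: H^(-1/3) = w/8, so H = (8/w)^(3).

H(w) = 512/w³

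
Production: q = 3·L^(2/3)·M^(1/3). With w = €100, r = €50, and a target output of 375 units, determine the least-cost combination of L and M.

L* = 125, M* = 125

Cost minimization requires the marginal rate of technical substitution to equal the input-price ratio: MP_L/MP_M = w/r.
Here MP_L/MP_M = (2/3)·(M/L)/(1/3) = 2·(M/L). Setting this equal to 100/50 = 2 gives M = L.
Substituting into q = 375: 3·L^(2/3)·(L)^(1/3) = 375.
Solving, L = 125 and M = 125.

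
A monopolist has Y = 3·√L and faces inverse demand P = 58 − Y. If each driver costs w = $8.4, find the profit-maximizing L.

Marginal revenue from the inverse demand is MR = 58 − 2Y.
The marginal product is MP_L = 1.5·L^(-1/2).
A monopolist hires until marginal revenue product equals the wage: MR·MP_L = w.
At L, Y = 3·√L. Substituting and solving: (58 − 6·√L)·1.5·L^(-1/2) = 8.4 gives L = 25.

L* = 25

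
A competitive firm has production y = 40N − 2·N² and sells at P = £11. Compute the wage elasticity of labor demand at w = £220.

From P·MP_N = w with MP_N = 40 − 4N, labor demand is N(w) = (40 − w/11)/4.
dN/dw = −1/(44) = -1/44.
At w = 220, N = 5, so ε = (dN/dw)·(w/N) = (-1/44)·(220/5) = -1.

ε = -1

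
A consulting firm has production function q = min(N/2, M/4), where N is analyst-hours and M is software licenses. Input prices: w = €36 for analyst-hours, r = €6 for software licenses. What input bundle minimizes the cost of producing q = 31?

N* = 62, M* = 124

With a fixed-proportions technology, the cost-minimizing bundle uses no slack in either input: N/2 = M/4 = q.
So N = 2·31 = 62 and M = 4·31 = 124.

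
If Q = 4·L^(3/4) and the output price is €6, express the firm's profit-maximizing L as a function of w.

MP_L = (3/4)·4·L^(-1/4) = 3·L^(-1/4).
Setting P·MP_L = w: 18·L^(-1/4) = w.
Solving for L: L^(-1/4) = w/18, so L = (18/w)^(4).

L(w) = 104976/w^(4)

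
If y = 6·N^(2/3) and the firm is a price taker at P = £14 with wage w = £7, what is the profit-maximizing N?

N* = 512

MP_N = (2/3)·6·N^(-1/3) = 4·N^(-1/3).
Profit maximization for a price taker requires P·MP_N = w: 14·4·N^(-1/3) = 7.
So N^(-1/3) = 0.125, which gives N = 512.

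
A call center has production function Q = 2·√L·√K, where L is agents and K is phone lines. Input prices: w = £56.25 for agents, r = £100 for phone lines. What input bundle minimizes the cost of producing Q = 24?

L* = 16, K* = 9

Cost minimization requires the marginal rate of technical substitution to equal the input-price ratio: MP_L/MP_K = w/r.
Here MP_L/MP_K = (1/2)·(K/L)/(1/2) = (K/L). Setting this equal to 56.25/100 = 0.5625 gives K = 0.5625L.
Substituting into Q = 24: 2·L^(1/2)·(0.5625L)^(1/2) = 24.
Solving, L = 16 and K = 9.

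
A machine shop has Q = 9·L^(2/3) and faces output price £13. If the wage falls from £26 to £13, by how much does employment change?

From P·MP_L = w with MP_L = 6·L^(-1/3), the labor demand is L(w) = (78/w)^(3).
At w = 26: L = 27. At w = 13: L = 216.
ΔL = 216 − 27 = 189.

ΔL = 189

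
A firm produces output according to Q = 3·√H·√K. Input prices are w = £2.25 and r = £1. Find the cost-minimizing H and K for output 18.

Cost minimization requires the marginal rate of technical substitution to equal the input-price ratio: MP_H/MP_K = w/r.
Here MP_H/MP_K = (1/2)·(K/H)/(1/2) = (K/H). Setting this equal to 2.25/1 = 2.25 gives K = 2.25H.
Substituting into Q = 18: 3·H^(1/2)·(2.25H)^(1/2) = 18.
Solving, H = 4 and K = 9.

H* = 4, K* = 9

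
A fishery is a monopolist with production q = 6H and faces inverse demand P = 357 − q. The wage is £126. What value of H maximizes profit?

H* = 28

Marginal revenue from the inverse demand is MR = 357 − 2q.
The marginal product is MP_H = 6.
A monopolist hires until marginal revenue product equals the wage: MR·MP_H = w.
(357 − 12H)·6 = 126, so H = 28.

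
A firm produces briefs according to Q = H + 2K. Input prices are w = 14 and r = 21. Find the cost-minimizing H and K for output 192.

H* = 0, K* = 96

The inputs are perfect substitutes, so the firm uses whichever has the lower cost per unit of output.
Cost per unit of output via H is 14; via K it is 10.5. K is cheaper.
Producing Q = 192 with K alone: H = 0, K = 96.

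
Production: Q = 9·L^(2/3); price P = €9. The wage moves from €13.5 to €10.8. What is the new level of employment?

From P·MP_L = w with MP_L = 6·L^(-1/3), the labor demand is L(w) = (54/w)^(3).
At w = 13.5: L = 64. At w = 10.8: L = 125.

L* = 125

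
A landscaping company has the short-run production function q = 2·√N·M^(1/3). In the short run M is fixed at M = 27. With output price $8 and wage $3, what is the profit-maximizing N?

With M = 27, MP_N = (1/2)·2·N^(-1/2)·27^(1/3) = 3·N^(-1/2).
Profit maximization for a price taker requires P·MP_N = w: 8·3·N^(-1/2) = 3.
So N^(-1/2) = 0.125, which gives N = 64.

N* = 64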